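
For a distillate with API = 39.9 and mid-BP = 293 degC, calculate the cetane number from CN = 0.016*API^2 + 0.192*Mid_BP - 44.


CN = 0.016 * 39.9^2 + 0.192 * 293 - 44
CN = 25.47216 + 56.256 - 44 = 37.72816

37.72816


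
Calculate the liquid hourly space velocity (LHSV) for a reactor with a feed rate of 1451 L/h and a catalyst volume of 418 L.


LHSV = volumetric feed rate / catalyst volume
= 1451 L/h / 418 L
= 3.471 h^-1

3.471 h^-1


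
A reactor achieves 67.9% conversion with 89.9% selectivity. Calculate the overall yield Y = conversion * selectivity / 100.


Overall yield = conversion (%) * selectivity (%) / 100
Conversion = 67.9%, Selectivity = 89.9%
Y = 67.9 * 89.9 / 100
= 61.0421 %

61.0421 %


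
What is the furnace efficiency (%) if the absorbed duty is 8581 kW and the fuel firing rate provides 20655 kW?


Furnace efficiency = Q_absorbed / Q_fuel * 100
= 8581 / 20655 * 100 = 41.54

41.54 %


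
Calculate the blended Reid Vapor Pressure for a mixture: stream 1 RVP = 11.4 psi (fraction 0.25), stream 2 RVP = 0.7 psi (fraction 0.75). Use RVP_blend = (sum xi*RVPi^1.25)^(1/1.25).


Chevron index: RVP_blend = (sum xi*RVPi^1.25)^(1/1.25)
RVP^1.25 terms: 0.25 * 11.4^1.25 + 0.75 * 0.7^1.25 = 5.71707
RVP_blend = 5.71707^(1/1.25) = 4.034

4.034 psi


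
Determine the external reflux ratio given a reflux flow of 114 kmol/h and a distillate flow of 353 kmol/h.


Reflux ratio definition: R = L / D (liquid returned / distillate withdrawn)
L = 114 kmol/h, D = 353 kmol/h
R = 114 / 353 = 0.3229

0.3229


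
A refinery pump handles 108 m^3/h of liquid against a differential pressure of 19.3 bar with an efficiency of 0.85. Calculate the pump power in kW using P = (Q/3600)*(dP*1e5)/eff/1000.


Q = 108 / 3600 = 0.03 m^3/s
P = 0.03 * (19.3 * 1e5) / 0.85 / 1000 = 68.12

68.12 kW


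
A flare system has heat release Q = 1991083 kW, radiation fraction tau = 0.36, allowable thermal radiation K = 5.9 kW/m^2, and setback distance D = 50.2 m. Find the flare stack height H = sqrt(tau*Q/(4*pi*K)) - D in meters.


tau*Q/(4*pi*K) = 0.36 * 1991083 / (4 * pi * 5.9) = 9667.85
sqrt(9667.85) = 98.3252
H = 98.3252 - 50.2 = 48.13

48.13 m


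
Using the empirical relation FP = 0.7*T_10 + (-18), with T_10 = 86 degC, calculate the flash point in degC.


FP = 0.7 * 86 + (-18) = 42.2

42.2 degC


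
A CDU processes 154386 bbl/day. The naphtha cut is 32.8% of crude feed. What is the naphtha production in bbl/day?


Crude throughput = 154386 bbl/day
Fraction yield = 32.8%
yield = throughput * fraction / 100
yield = 154386 * 32.8 / 100 = 50638.608

50638.608 bbl/day


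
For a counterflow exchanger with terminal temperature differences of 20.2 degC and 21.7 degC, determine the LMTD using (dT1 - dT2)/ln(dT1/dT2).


LMTD = (dT1 - dT2) / ln(dT1/dT2)
= (20.2 - 21.7) / ln(20.2 / 21.7) = -1.5 / -0.0716297 = 20.94

20.94 degC


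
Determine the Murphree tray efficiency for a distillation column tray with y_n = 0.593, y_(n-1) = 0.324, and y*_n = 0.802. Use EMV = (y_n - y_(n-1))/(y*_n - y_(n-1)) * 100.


Murphree vapor efficiency: EMV = (y_n - y_(n-1)) / (y*_n - y_(n-1)) * 100
EMV = (0.593 - 0.324) / (0.802 - 0.324) * 100 = 0.269 / 0.478 * 100 = 56.28

56.28 %


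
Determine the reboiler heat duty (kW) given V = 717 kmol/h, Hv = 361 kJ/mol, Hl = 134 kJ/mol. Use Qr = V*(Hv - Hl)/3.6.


Qr = 717 * (361 - 134) / 3.6 = 717 * 227 / 3.6 = 45210

45210 kW


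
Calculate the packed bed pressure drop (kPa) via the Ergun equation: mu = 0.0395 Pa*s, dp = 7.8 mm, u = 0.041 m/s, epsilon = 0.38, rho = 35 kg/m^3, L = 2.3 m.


dp = 7.8 mm = 0.0078 m
Viscous term = 150*0.0395*0.041*(1-0.38)^2 / (0.0078^2*0.38^3) = 27971.5
Inertial term = 1.75*35*0.041^2*(1-0.38) / (0.0078*0.38^3) = 149.149
dP/L = 27971.5 + 149.149 = 28120.6 Pa/m
dP = 28120.6 * 2.3 / 1000 = 64.68 kPa

64.68 kPa


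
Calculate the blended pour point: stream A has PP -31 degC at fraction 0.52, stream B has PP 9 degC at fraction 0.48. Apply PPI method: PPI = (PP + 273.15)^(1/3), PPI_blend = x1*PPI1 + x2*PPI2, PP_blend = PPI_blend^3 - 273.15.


PPI_1 = (-31 + 273.15)^(1/3) = 6.232967
PPI_2 = (9 + 273.15)^(1/3) = 6.558835
PPI_blend = 0.52 * 6.232967 + 0.48 * 6.558835 = 6.389384
PP_blend = 6.389384^3 - 273.15 = 260.8417 - 273.15 = -12.31

-12.31 degC


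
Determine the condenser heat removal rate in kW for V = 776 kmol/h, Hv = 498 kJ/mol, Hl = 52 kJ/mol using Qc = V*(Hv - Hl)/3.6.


Qc = 776 * (498 - 52) / 3.6 = 776 * 446 / 3.6 = 96140

96140 kW


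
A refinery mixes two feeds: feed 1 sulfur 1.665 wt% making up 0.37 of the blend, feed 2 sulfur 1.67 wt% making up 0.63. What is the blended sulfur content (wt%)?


Linear sulfur blending: S_blend = x1*S1 + x2*S2
Contribution 1: 0.37 * 1.665 = 0.61605 wt%
Contribution 2: 0.63 * 1.67 = 1.0521 wt%
S_blend = 0.61605 + 1.0521 = 1.66815

1.66815 wt%


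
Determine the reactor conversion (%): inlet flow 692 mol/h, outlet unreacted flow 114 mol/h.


X = (F_in - F_out) / F_in * 100
Moles reacted = 692 - 114 = 578
X = 578 / 692 * 100
= 0.8353 * 100
= 83.53 %

83.53 %


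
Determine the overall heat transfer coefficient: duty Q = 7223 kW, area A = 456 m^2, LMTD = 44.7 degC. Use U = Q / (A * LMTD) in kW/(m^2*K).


From Q = U*A*LMTD, U = Q / (A * LMTD)
U = 7223 / (456 * 44.7) = 7223 / 20383.2 = 0.3544

0.3544 kW/(m^2*K)


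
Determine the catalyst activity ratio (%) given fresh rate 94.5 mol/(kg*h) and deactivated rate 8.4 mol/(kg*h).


Activity (%) = (rate_used / rate_fresh) * 100
rate_used = 8.4, rate_fresh = 94.5
= (8.4 / 94.5) * 100
= 0.08889 * 100 = 8.889

8.889 %


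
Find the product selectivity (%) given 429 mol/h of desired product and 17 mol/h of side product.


Selectivity = desired / (desired + undesired) * 100
Total products = 429 + 17 = 446 mol/h
S = 429 / 446 * 100
= 0.9619 * 100
= 96.19 %

96.19 %


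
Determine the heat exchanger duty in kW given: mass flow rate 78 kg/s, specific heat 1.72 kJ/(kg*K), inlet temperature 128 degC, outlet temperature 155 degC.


Q = m_dot * cp * delta_T
delta_T = 155 - 128 = 27 K
Q = 78 * 1.72 * 27
= 134.16 * 27
= 3622.32 kW

3622.32 kW


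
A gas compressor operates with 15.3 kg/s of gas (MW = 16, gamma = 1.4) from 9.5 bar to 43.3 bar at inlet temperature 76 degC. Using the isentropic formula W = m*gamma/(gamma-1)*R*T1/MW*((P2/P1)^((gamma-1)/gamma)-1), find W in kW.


Isentropic work: W = m*(gamma/(gamma-1))*(R*T1/MW)*((P2/P1)^((gamma-1)/gamma) - 1)
T1 = 76 + 273.15 = 349.15 K
Pressure ratio = 43.3 / 9.5 = 4.55789
Exponent = (1.4 - 1)/1.4 = 0.285714
(P2/P1)^exp - 1 = 4.55789^0.285714 - 1 = 0.542475
W = 15.3 * 1.4 / 0.4 * 8.314 * 349.15 / 16 * 0.542475 = 5270

5270 kW


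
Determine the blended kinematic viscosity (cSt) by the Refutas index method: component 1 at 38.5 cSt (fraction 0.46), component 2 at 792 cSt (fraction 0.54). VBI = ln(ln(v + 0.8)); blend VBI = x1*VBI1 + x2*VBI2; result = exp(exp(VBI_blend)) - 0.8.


Refutas method: VBN_i = 14.534*ln(ln(visc_i + 0.8)) + 10.975, blended linearly by mass fraction; since VBN is linear in VBI_i = ln(ln(visc_i + 0.8)) and the fractions sum to 1, blend VBI directly: visc = exp(exp(VBI_blend)) - 0.8
VBI_1 = ln(ln(38.5 + 0.8)) = 1.30053
VBI_2 = ln(ln(792 + 0.8)) = 1.89845
VBI_blend = 0.46 * 1.30053 + 0.54 * 1.89845 = 1.62341
visc_blend = exp(exp(1.62341)) - 0.8 = 158.4

158.4 cSt


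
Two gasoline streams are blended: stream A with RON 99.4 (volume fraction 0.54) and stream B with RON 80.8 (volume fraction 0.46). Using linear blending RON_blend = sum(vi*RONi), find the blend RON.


Linear blending: RON_blend = sum(vi * RONi)
Contribution 1: 0.54 * 99.4 = 53.676
Contribution 2: 0.46 * 80.8 = 37.168
RON_blend = 53.676 + 37.168 = 90.844

90.844


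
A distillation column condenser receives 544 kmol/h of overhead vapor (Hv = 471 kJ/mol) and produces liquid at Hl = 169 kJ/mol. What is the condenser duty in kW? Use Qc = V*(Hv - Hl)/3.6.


Qc = 544 * (471 - 169) / 3.6 = 544 * 302 / 3.6 = 45640

45640 kW


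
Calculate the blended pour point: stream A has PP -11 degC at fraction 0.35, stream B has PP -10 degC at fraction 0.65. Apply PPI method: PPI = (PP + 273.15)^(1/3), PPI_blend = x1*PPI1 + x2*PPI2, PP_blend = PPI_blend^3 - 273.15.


PPI_1 = (-11 + 273.15)^(1/3) = 6.400049
PPI_2 = (-10 + 273.15)^(1/3) = 6.408176
PPI_blend = 0.35 * 6.400049 + 0.65 * 6.408176 = 6.405332
PP_blend = 6.405332^3 - 273.15 = 262.7997 - 273.15 = -10.35

-10.35 degC


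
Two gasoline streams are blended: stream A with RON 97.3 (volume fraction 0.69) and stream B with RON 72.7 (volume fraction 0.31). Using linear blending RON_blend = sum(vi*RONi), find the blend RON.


Linear blending: RON_blend = sum(vi * RONi)
Contribution 1: 0.69 * 97.3 = 67.137
Contribution 2: 0.31 * 72.7 = 22.537
RON_blend = 67.137 + 22.537 = 89.674

89.674


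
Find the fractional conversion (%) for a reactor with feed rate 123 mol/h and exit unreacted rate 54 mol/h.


X = (F_in - F_out) / F_in * 100
Moles reacted = 123 - 54 = 69
X = 69 / 123 * 100
= 0.5610 * 100
= 56.10 %

56.10 %


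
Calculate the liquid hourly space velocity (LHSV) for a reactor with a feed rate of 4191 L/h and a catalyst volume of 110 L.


LHSV = volumetric feed rate / catalyst volume
= 4191 L/h / 110 L
= 38.10 h^-1

38.10 h^-1


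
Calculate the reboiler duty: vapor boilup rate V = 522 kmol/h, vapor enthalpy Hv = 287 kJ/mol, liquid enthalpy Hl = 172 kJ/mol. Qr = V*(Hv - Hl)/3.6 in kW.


Qr = 522 * (287 - 172) / 3.6 = 522 * 115 / 3.6 = 16680

16680 kW


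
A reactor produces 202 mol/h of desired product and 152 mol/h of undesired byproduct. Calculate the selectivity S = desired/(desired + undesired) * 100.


Selectivity = desired / (desired + undesired) * 100
Total products = 202 + 152 = 354 mol/h
S = 202 / 354 * 100
= 0.5706 * 100
= 57.06 %

57.06 %


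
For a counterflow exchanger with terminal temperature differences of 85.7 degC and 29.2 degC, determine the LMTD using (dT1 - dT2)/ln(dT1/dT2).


LMTD = (dT1 - dT2) / ln(dT1/dT2)
= (85.7 - 29.2) / ln(85.7 / 29.2) = 56.5 / 1.07668 = 52.48

52.48 degC


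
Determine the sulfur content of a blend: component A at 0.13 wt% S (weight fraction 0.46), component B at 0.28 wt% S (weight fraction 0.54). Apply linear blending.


Linear sulfur blending: S_blend = x1*S1 + x2*S2
Contribution 1: 0.46 * 0.13 = 0.0598 wt%
Contribution 2: 0.54 * 0.28 = 0.1512 wt%
S_blend = 0.0598 + 0.1512 = 0.211

0.211 wt%


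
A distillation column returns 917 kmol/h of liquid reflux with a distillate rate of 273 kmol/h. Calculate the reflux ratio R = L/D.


Reflux ratio definition: R = L / D (liquid returned / distillate withdrawn)
L = 917 kmol/h, D = 273 kmol/h
R = 917 / 273 = 3.359

3.359


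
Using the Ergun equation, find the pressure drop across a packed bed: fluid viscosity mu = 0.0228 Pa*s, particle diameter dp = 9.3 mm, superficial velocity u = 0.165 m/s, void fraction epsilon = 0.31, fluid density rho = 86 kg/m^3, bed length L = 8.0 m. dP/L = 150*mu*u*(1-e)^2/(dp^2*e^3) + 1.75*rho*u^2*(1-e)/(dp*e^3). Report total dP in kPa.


dp = 9.3 mm = 0.0093 m
Viscous term = 150*0.0228*0.165*(1-0.31)^2 / (0.0093^2*0.31^3) = 104269
Inertial term = 1.75*86*0.165^2*(1-0.31) / (0.0093*0.31^3) = 10204.4
dP/L = 104269 + 10204.4 = 114473 Pa/m
dP = 114473 * 8.0 / 1000 = 915.8 kPa

915.8 kPa


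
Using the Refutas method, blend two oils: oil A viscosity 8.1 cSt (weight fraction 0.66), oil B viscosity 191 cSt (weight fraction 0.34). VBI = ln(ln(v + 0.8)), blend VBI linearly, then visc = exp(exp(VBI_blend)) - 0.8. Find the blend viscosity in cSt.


Refutas method: VBN_i = 14.534*ln(ln(visc_i + 0.8)) + 10.975, blended linearly by mass fraction; since VBN is linear in VBI_i = ln(ln(visc_i + 0.8)) and the fractions sum to 1, blend VBI directly: visc = exp(exp(VBI_blend)) - 0.8
VBI_1 = ln(ln(8.1 + 0.8)) = 0.782097
VBI_2 = ln(ln(191 + 0.8)) = 1.65946
VBI_blend = 0.66 * 0.782097 + 0.34 * 1.65946 = 1.0804
visc_blend = exp(exp(1.0804)) - 0.8 = 18.23

18.23 cSt


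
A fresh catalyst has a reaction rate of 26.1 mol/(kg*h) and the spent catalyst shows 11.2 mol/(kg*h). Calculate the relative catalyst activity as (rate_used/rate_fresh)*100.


Activity (%) = (rate_used / rate_fresh) * 100
rate_used = 11.2, rate_fresh = 26.1
= (11.2 / 26.1) * 100
= 0.4291 * 100 = 42.91

42.91 %


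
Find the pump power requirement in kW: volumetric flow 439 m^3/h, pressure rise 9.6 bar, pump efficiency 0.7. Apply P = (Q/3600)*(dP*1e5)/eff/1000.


Q = 439 / 3600 = 0.121944 m^3/s
P = 0.121944 * (9.6 * 1e5) / 0.7 / 1000 = 167.2

167.2 kW


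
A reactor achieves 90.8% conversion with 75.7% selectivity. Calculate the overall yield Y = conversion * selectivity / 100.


Overall yield = conversion (%) * selectivity (%) / 100
Conversion = 90.8%, Selectivity = 75.7%
Y = 90.8 * 75.7 / 100
= 68.7356 %

68.7356 %


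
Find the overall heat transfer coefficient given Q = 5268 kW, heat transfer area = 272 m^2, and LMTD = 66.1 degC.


From Q = U*A*LMTD, U = Q / (A * LMTD)
U = 5268 / (272 * 66.1) = 5268 / 17979.2 = 0.2930

0.2930 kW/(m^2*K)


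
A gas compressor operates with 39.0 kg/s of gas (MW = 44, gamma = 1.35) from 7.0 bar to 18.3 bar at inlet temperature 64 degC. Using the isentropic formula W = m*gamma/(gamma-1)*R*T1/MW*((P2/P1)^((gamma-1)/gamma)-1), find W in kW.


Isentropic work: W = m*(gamma/(gamma-1))*(R*T1/MW)*((P2/P1)^((gamma-1)/gamma) - 1)
T1 = 64 + 273.15 = 337.15 K
Pressure ratio = 18.3 / 7.0 = 2.61429
Exponent = (1.35 - 1)/1.35 = 0.259259
(P2/P1)^exp - 1 = 2.61429^0.259259 - 1 = 0.282929
W = 39.0 * 1.35 / 0.35 * 8.314 * 337.15 / 44 * 0.282929 = 2711

2711 kW


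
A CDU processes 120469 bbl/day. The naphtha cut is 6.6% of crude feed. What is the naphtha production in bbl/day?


Crude throughput = 120469 bbl/day
Fraction yield = 6.6%
yield = throughput * fraction / 100
yield = 120469 * 6.6 / 100 = 7950.954

7950.954 bbl/day


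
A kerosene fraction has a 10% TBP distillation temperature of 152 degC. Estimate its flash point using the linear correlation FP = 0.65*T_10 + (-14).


FP = 0.65 * 152 + (-14) = 84.8

84.8 degC


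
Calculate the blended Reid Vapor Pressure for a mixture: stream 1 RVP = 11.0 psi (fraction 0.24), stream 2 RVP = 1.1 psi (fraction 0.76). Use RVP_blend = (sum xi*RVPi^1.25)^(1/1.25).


Chevron index: RVP_blend = (sum xi*RVPi^1.25)^(1/1.25)
RVP^1.25 terms: 0.24 * 11.0^1.25 + 0.76 * 1.1^1.25 = 5.66402
RVP_blend = 5.66402^(1/1.25) = 4.004

4.004 psi


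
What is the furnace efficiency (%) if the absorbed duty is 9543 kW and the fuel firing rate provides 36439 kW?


Furnace efficiency = Q_absorbed / Q_fuel * 100
= 9543 / 36439 * 100 = 26.19

26.19 %


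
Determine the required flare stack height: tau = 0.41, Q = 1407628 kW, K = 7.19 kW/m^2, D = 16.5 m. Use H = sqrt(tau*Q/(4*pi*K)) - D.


tau*Q/(4*pi*K) = 0.41 * 1407628 / (4 * pi * 7.19) = 6387.53
sqrt(6387.53) = 79.922
H = 79.922 - 16.5 = 63.42

63.42 m


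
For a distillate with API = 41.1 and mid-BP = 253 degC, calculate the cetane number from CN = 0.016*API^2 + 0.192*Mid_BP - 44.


CN = 0.016 * 41.1^2 + 0.192 * 253 - 44
CN = 27.02736 + 48.576 - 44 = 31.60336

31.60336


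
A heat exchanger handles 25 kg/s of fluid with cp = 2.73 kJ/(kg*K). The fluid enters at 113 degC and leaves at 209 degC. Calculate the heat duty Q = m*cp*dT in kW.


Q = m_dot * cp * delta_T
delta_T = 209 - 113 = 96 K
Q = 25 * 2.73 * 96
= 68.25 * 96
= 6552 kW

6552 kW


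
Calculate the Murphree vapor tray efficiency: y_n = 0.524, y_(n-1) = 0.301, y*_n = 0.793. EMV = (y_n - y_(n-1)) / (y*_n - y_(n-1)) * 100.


Murphree vapor efficiency: EMV = (y_n - y_(n-1)) / (y*_n - y_(n-1)) * 100
EMV = (0.524 - 0.301) / (0.793 - 0.301) * 100 = 0.223 / 0.492 * 100 = 45.33

45.33 %


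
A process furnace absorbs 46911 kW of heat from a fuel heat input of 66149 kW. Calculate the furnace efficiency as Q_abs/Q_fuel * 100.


Furnace efficiency = Q_absorbed / Q_fuel * 100
= 46911 / 66149 * 100 = 70.92

70.92 %


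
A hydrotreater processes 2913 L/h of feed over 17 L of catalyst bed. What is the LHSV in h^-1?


LHSV = volumetric feed rate / catalyst volume
= 2913 L/h / 17 L
= 171.4 h^-1

171.4 h^-1


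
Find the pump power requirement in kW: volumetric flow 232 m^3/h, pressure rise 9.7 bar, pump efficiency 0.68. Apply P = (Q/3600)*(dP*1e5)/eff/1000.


Q = 232 / 3600 = 0.0644444 m^3/s
P = 0.0644444 * (9.7 * 1e5) / 0.68 / 1000 = 91.93

91.93 kW


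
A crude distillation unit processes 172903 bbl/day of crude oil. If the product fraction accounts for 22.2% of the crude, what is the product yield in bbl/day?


Crude throughput = 172903 bbl/day
Fraction yield = 22.2%
yield = throughput * fraction / 100
yield = 172903 * 22.2 / 100 = 38384.466

38384.466 bbl/day


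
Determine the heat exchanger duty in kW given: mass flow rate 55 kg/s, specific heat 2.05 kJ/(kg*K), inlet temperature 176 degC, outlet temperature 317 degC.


Q = m_dot * cp * delta_T
delta_T = 317 - 176 = 141 K
Q = 55 * 2.05 * 141
= 112.75 * 141
= 15897.75 kW

15897.75 kW


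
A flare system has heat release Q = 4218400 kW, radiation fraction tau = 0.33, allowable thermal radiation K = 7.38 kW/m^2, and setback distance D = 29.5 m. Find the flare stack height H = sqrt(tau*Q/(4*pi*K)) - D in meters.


tau*Q/(4*pi*K) = 0.33 * 4218400 / (4 * pi * 7.38) = 15010.5
sqrt(15010.5) = 122.517
H = 122.517 - 29.5 = 93.02

93.02 m


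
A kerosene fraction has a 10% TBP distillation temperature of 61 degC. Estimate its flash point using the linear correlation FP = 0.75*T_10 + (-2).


FP = 0.75 * 61 + (-2) = 43.75

43.75 degC


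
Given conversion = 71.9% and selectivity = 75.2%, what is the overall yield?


Overall yield = conversion (%) * selectivity (%) / 100
Conversion = 71.9%, Selectivity = 75.2%
Y = 71.9 * 75.2 / 100
= 54.0688 %

54.0688 %


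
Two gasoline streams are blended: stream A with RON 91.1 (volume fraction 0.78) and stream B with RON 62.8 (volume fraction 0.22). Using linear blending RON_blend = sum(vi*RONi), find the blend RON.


Linear blending: RON_blend = sum(vi * RONi)
Contribution 1: 0.78 * 91.1 = 71.058
Contribution 2: 0.22 * 62.8 = 13.816
RON_blend = 71.058 + 13.816 = 84.874

84.874


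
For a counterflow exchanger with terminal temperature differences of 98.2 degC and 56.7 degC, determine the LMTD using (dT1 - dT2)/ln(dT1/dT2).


LMTD = (dT1 - dT2) / ln(dT1/dT2)
= (98.2 - 56.7) / ln(98.2 / 56.7) = 41.5 / 0.549232 = 75.56

75.56 degC


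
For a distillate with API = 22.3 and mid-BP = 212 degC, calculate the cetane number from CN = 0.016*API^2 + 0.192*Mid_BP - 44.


CN = 0.016 * 22.3^2 + 0.192 * 212 - 44
CN = 7.95664 + 40.704 - 44 = 4.66064

4.66064


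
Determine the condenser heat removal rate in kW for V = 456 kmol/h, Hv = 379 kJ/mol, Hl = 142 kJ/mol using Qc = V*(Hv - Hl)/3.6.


Qc = 456 * (379 - 142) / 3.6 = 456 * 237 / 3.6 = 30020

30020 kW


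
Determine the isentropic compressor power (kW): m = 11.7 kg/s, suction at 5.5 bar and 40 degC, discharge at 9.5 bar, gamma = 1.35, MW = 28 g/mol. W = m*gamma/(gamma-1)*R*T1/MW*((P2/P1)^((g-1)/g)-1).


Isentropic work: W = m*(gamma/(gamma-1))*(R*T1/MW)*((P2/P1)^((gamma-1)/gamma) - 1)
T1 = 40 + 273.15 = 313.15 K
Pressure ratio = 9.5 / 5.5 = 1.72727
Exponent = (1.35 - 1)/1.35 = 0.259259
(P2/P1)^exp - 1 = 1.72727^0.259259 - 1 = 0.152226
W = 11.7 * 1.35 / 0.35 * 8.314 * 313.15 / 28 * 0.152226 = 638.8

638.8 kW


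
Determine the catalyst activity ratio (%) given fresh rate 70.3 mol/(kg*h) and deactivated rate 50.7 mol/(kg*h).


Activity (%) = (rate_used / rate_fresh) * 100
rate_used = 50.7, rate_fresh = 70.3
= (50.7 / 70.3) * 100
= 0.7212 * 100 = 72.12

72.12 %


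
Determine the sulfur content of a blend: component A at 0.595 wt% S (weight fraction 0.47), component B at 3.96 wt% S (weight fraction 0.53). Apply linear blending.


Linear sulfur blending: S_blend = x1*S1 + x2*S2
Contribution 1: 0.47 * 0.595 = 0.27965 wt%
Contribution 2: 0.53 * 3.96 = 2.0988 wt%
S_blend = 0.27965 + 2.0988 = 2.37845

2.37845 wt%


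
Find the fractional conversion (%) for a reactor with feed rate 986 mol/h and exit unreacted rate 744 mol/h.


X = (F_in - F_out) / F_in * 100
Moles reacted = 986 - 744 = 242
X = 242 / 986 * 100
= 0.2454 * 100
= 24.54 %

24.54 %


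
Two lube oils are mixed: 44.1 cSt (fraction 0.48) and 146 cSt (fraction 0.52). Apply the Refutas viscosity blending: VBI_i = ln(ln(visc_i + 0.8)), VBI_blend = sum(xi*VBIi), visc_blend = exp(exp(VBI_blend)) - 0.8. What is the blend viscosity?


Refutas method: VBN_i = 14.534*ln(ln(visc_i + 0.8)) + 10.975, blended linearly by mass fraction; since VBN is linear in VBI_i = ln(ln(visc_i + 0.8)) and the fractions sum to 1, blend VBI directly: visc = exp(exp(VBI_blend)) - 0.8
VBI_1 = ln(ln(44.1 + 0.8)) = 1.33617
VBI_2 = ln(ln(146 + 0.8)) = 1.60725
VBI_blend = 0.48 * 1.33617 + 0.52 * 1.60725 = 1.47713
visc_blend = exp(exp(1.47713)) - 0.8 = 79.07

79.07 cSt


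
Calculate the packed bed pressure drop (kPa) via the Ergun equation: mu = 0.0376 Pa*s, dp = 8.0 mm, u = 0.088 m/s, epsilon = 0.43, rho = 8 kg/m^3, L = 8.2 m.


dp = 8.0 mm = 0.008 m
Viscous term = 150*0.0376*0.088*(1-0.43)^2 / (0.008^2*0.43^3) = 31690.3
Inertial term = 1.75*8*0.088^2*(1-0.43) / (0.008*0.43^3) = 97.1567
dP/L = 31690.3 + 97.1567 = 31787.5 Pa/m
dP = 31787.5 * 8.2 / 1000 = 260.7 kPa

260.7 kPa


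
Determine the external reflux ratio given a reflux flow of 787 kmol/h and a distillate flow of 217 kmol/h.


Reflux ratio definition: R = L / D (liquid returned / distillate withdrawn)
L = 787 kmol/h, D = 217 kmol/h
R = 787 / 217 = 3.627

3.627


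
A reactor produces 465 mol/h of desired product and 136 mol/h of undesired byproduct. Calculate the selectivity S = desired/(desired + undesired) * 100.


Selectivity = desired / (desired + undesired) * 100
Total products = 465 + 136 = 601 mol/h
S = 465 / 601 * 100
= 0.7737 * 100
= 77.37 %

77.37 %


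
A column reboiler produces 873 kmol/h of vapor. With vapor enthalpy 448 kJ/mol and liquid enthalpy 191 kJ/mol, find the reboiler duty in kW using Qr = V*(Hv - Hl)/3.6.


Qr = 873 * (448 - 191) / 3.6 = 873 * 257 / 3.6 = 62320

62320 kW


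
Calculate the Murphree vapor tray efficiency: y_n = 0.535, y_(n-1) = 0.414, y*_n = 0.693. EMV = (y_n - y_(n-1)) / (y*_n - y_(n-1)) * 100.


Murphree vapor efficiency: EMV = (y_n - y_(n-1)) / (y*_n - y_(n-1)) * 100
EMV = (0.535 - 0.414) / (0.693 - 0.414) * 100 = 0.121 / 0.279 * 100 = 43.37

43.37 %


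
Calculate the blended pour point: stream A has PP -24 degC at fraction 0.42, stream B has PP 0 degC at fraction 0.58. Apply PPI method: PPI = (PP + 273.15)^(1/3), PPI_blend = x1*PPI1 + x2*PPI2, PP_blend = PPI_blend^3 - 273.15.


PPI_1 = (-24 + 273.15)^(1/3) = 6.292458
PPI_2 = (0 + 273.15)^(1/3) = 6.488342
PPI_blend = 0.42 * 6.292458 + 0.58 * 6.488342 = 6.406071
PP_blend = 6.406071^3 - 273.15 = 262.8907 - 273.15 = -10.26

-10.26 degC


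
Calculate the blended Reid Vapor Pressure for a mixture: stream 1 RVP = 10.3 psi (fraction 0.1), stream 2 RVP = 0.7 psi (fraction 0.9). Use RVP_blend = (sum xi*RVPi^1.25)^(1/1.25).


Chevron index: RVP_blend = (sum xi*RVPi^1.25)^(1/1.25)
RVP^1.25 terms: 0.1 * 10.3^1.25 + 0.9 * 0.7^1.25 = 2.42147
RVP_blend = 2.42147^(1/1.25) = 2.029

2.029 psi


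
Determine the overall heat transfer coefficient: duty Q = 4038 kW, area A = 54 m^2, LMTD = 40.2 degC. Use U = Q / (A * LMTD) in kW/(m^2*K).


From Q = U*A*LMTD, U = Q / (A * LMTD)
U = 4038 / (54 * 40.2) = 4038 / 2170.8 = 1.860

1.860 kW/(m^2*K)


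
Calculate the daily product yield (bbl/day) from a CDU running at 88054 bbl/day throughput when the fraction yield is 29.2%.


Crude throughput = 88054 bbl/day
Fraction yield = 29.2%
yield = throughput * fraction / 100
yield = 88054 * 29.2 / 100 = 25711.768

25711.768 bbl/day


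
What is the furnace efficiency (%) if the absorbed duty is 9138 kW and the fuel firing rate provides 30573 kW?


Furnace efficiency = Q_absorbed / Q_fuel * 100
= 9138 / 30573 * 100 = 29.89

29.89 %


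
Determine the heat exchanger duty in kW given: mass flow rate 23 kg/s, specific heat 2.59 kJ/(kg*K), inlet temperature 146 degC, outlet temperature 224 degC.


Q = m_dot * cp * delta_T
delta_T = 224 - 146 = 78 K
Q = 23 * 2.59 * 78
= 59.57 * 78
= 4646.46 kW

4646.46 kW


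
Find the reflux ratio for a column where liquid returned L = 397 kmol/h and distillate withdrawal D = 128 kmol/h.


Reflux ratio definition: R = L / D (liquid returned / distillate withdrawn)
L = 397 kmol/h, D = 128 kmol/h
R = 397 / 128 = 3.102

3.102


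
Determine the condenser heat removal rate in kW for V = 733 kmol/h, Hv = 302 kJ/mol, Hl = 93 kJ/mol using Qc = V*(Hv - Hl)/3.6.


Qc = 733 * (302 - 93) / 3.6 = 733 * 209 / 3.6 = 42550

42550 kW


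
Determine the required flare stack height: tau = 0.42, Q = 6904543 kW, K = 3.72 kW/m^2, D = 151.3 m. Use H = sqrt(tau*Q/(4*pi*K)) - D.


tau*Q/(4*pi*K) = 0.42 * 6904543 / (4 * pi * 3.72) = 62034.2
sqrt(62034.2) = 249.067
H = 249.067 - 151.3 = 97.77

97.77 m


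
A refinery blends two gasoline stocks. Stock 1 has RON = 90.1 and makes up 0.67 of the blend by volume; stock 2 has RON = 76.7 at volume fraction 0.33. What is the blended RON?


Linear blending: RON_blend = sum(vi * RONi)
Contribution 1: 0.67 * 90.1 = 60.367
Contribution 2: 0.33 * 76.7 = 25.311
RON_blend = 60.367 + 25.311 = 85.678

85.678


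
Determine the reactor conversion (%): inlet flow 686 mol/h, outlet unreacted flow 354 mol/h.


X = (F_in - F_out) / F_in * 100
Moles reacted = 686 - 354 = 332
X = 332 / 686 * 100
= 0.4840 * 100
= 48.40 %

48.40 %


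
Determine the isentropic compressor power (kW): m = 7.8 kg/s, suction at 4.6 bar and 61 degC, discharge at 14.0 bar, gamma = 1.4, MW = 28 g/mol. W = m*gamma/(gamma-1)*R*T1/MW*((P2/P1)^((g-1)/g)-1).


Isentropic work: W = m*(gamma/(gamma-1))*(R*T1/MW)*((P2/P1)^((gamma-1)/gamma) - 1)
T1 = 61 + 273.15 = 334.15 K
Pressure ratio = 14.0 / 4.6 = 3.04348
Exponent = (1.4 - 1)/1.4 = 0.285714
(P2/P1)^exp - 1 = 3.04348^0.285714 - 1 = 0.374376
W = 7.8 * 1.4 / 0.4 * 8.314 * 334.15 / 28 * 0.374376 = 1014

1014 kW


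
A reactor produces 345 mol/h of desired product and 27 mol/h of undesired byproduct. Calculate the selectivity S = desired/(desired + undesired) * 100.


Selectivity = desired / (desired + undesired) * 100
Total products = 345 + 27 = 372 mol/h
S = 345 / 372 * 100
= 0.9274 * 100
= 92.74 %

92.74 %


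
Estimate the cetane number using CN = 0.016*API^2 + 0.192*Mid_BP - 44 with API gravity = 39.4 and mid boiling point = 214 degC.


CN = 0.016 * 39.4^2 + 0.192 * 214 - 44
CN = 24.83776 + 41.088 - 44 = 21.92576

21.92576


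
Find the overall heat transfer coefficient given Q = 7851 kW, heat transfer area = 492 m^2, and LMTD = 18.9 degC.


From Q = U*A*LMTD, U = Q / (A * LMTD)
U = 7851 / (492 * 18.9) = 7851 / 9298.8 = 0.8443

0.8443 kW/(m^2*K)


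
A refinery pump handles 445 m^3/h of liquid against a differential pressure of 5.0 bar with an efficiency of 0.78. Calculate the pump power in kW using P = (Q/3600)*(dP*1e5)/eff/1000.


Q = 445 / 3600 = 0.123611 m^3/s
P = 0.123611 * (5.0 * 1e5) / 0.78 / 1000 = 79.24

79.24 kW


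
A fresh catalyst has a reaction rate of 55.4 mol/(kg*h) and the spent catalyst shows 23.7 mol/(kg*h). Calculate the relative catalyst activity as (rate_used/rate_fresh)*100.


Activity (%) = (rate_used / rate_fresh) * 100
rate_used = 23.7, rate_fresh = 55.4
= (23.7 / 55.4) * 100
= 0.4278 * 100 = 42.78

42.78 %


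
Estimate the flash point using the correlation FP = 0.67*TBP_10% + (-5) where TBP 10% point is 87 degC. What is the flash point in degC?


FP = 0.67 * 87 + (-5) = 53.29

53.29 degC


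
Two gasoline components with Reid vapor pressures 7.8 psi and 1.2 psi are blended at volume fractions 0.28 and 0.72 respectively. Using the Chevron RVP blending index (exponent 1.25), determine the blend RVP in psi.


Chevron index: RVP_blend = (sum xi*RVPi^1.25)^(1/1.25)
RVP^1.25 terms: 0.28 * 7.8^1.25 + 0.72 * 1.2^1.25 = 4.55415
RVP_blend = 4.55415^(1/1.25) = 3.363

3.363 psi


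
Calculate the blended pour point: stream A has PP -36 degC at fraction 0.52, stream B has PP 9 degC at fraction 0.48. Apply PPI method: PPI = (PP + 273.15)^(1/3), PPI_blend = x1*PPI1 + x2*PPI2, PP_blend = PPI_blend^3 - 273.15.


PPI_1 = (-36 + 273.15)^(1/3) = 6.189768
PPI_2 = (9 + 273.15)^(1/3) = 6.558835
PPI_blend = 0.52 * 6.189768 + 0.48 * 6.558835 = 6.36692
PP_blend = 6.36692^3 - 273.15 = 258.1001 - 273.15 = -15.05

-15.05 degC


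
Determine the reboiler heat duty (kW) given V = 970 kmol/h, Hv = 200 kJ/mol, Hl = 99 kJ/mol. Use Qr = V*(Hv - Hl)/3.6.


Qr = 970 * (200 - 99) / 3.6 = 970 * 101 / 3.6 = 27210

27210 kW


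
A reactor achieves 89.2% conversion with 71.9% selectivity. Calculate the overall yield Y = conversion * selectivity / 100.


Overall yield = conversion (%) * selectivity (%) / 100
Conversion = 89.2%, Selectivity = 71.9%
Y = 89.2 * 71.9 / 100
= 64.1348 %

64.1348 %


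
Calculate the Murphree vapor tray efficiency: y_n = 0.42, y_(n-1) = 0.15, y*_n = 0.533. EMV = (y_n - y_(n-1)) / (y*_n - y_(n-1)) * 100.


Murphree vapor efficiency: EMV = (y_n - y_(n-1)) / (y*_n - y_(n-1)) * 100
EMV = (0.42 - 0.15) / (0.533 - 0.15) * 100 = 0.27 / 0.383 * 100 = 70.50

70.50 %


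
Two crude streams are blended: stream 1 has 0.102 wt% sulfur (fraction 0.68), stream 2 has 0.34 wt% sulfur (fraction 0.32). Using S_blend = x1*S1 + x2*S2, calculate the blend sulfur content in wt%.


Linear sulfur blending: S_blend = x1*S1 + x2*S2
Contribution 1: 0.68 * 0.102 = 0.06936 wt%
Contribution 2: 0.32 * 0.34 = 0.1088 wt%
S_blend = 0.06936 + 0.1088 = 0.17816

0.17816 wt%


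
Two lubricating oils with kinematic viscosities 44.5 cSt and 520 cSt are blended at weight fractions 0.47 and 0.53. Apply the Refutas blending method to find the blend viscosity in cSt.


Refutas method: VBN_i = 14.534*ln(ln(visc_i + 0.8)) + 10.975, blended linearly by mass fraction; since VBN is linear in VBI_i = ln(ln(visc_i + 0.8)) and the fractions sum to 1, blend VBI directly: visc = exp(exp(VBI_blend)) - 0.8
VBI_1 = ln(ln(44.5 + 0.8)) = 1.3385
VBI_2 = ln(ln(520 + 0.8)) = 1.83344
VBI_blend = 0.47 * 1.3385 + 0.53 * 1.83344 = 1.60082
visc_blend = exp(exp(1.60082)) - 0.8 = 141.4

141.4 cSt


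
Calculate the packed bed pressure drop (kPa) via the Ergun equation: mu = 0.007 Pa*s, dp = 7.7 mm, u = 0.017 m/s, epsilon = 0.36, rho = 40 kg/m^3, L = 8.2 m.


dp = 7.7 mm = 0.0077 m
Viscous term = 150*0.007*0.017*(1-0.36)^2 / (0.0077^2*0.36^3) = 2643.07
Inertial term = 1.75*40*0.017^2*(1-0.36) / (0.0077*0.36^3) = 36.0394
dP/L = 2643.07 + 36.0394 = 2679.11 Pa/m
dP = 2679.11 * 8.2 / 1000 = 21.97 kPa

21.97 kPa


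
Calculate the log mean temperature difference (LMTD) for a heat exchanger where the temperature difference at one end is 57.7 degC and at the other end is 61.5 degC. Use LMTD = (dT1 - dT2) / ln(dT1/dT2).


LMTD = (dT1 - dT2) / ln(dT1/dT2)
= (57.7 - 61.5) / ln(57.7 / 61.5) = -3.8 / -0.06378 = 59.58

59.58 degC


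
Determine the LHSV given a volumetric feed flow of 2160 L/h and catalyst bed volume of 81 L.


LHSV = volumetric feed rate / catalyst volume
= 2160 L/h / 81 L
= 26.67 h^-1

26.67 h^-1


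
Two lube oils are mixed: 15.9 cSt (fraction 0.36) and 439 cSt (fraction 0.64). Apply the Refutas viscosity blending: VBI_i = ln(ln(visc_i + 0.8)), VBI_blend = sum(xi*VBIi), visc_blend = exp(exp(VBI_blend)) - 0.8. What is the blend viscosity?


Refutas method: VBN_i = 14.534*ln(ln(visc_i + 0.8)) + 10.975, blended linearly by mass fraction; since VBN is linear in VBI_i = ln(ln(visc_i + 0.8)) and the fractions sum to 1, blend VBI directly: visc = exp(exp(VBI_blend)) - 0.8
VBI_1 = ln(ln(15.9 + 0.8)) = 1.03511
VBI_2 = ln(ln(439 + 0.8)) = 1.80604
VBI_blend = 0.36 * 1.03511 + 0.64 * 1.80604 = 1.52851
visc_blend = exp(exp(1.52851)) - 0.8 = 99.81

99.81 cSt


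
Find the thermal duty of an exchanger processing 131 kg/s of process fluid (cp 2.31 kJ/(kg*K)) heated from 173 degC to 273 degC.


Q = m_dot * cp * delta_T
delta_T = 273 - 173 = 100 K
Q = 131 * 2.31 * 100
= 302.61 * 100
= 30261 kW

30261 kW


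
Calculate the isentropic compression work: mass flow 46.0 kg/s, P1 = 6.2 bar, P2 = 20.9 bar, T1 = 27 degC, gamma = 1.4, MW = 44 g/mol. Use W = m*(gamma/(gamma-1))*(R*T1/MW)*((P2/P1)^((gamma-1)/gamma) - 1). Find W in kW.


Isentropic work: W = m*(gamma/(gamma-1))*(R*T1/MW)*((P2/P1)^((gamma-1)/gamma) - 1)
T1 = 27 + 273.15 = 300.15 K
Pressure ratio = 20.9 / 6.2 = 3.37097
Exponent = (1.4 - 1)/1.4 = 0.285714
(P2/P1)^exp - 1 = 3.37097^0.285714 - 1 = 0.415099
W = 46.0 * 1.4 / 0.4 * 8.314 * 300.15 / 44 * 0.415099 = 3790

3790 kW


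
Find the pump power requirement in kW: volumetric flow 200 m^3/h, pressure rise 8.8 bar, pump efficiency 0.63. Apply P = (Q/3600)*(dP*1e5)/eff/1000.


Q = 200 / 3600 = 0.0555556 m^3/s
P = 0.0555556 * (8.8 * 1e5) / 0.63 / 1000 = 77.60

77.60 kW


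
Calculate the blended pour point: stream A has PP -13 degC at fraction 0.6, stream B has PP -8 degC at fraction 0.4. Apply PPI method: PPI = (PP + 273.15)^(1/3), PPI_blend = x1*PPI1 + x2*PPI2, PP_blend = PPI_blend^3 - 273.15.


PPI_1 = (-13 + 273.15)^(1/3) = 6.383731
PPI_2 = (-8 + 273.15)^(1/3) = 6.42437
PPI_blend = 0.6 * 6.383731 + 0.4 * 6.42437 = 6.399987
PP_blend = 6.399987^3 - 273.15 = 262.1424 - 273.15 = -11.01

-11.01 degC


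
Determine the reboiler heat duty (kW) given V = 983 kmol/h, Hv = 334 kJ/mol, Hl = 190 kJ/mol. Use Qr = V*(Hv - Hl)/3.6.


Qr = 983 * (334 - 190) / 3.6 = 983 * 144 / 3.6 = 39320

39320 kW


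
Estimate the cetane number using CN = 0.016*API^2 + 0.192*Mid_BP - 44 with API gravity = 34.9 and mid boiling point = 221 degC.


CN = 0.016 * 34.9^2 + 0.192 * 221 - 44
CN = 19.48816 + 42.432 - 44 = 17.92016

17.92016


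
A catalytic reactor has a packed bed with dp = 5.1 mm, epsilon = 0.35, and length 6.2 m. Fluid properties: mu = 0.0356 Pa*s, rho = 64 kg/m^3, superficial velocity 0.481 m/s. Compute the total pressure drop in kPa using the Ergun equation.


dp = 5.1 mm = 0.0051 m
Viscous term = 150*0.0356*0.481*(1-0.35)^2 / (0.0051^2*0.35^3) = 973125
Inertial term = 1.75*64*0.481^2*(1-0.35) / (0.0051*0.35^3) = 77027.8
dP/L = 973125 + 77027.8 = 1050150 Pa/m
dP = 1050150 * 6.2 / 1000 = 6511 kPa

6511 kPa


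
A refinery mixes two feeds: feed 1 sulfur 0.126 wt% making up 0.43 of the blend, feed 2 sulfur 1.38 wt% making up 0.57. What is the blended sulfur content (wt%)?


Linear sulfur blending: S_blend = x1*S1 + x2*S2
Contribution 1: 0.43 * 0.126 = 0.05418 wt%
Contribution 2: 0.57 * 1.38 = 0.7866 wt%
S_blend = 0.05418 + 0.7866 = 0.84078

0.84078 wt%


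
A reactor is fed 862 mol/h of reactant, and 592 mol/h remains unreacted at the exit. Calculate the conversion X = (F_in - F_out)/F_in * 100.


X = (F_in - F_out) / F_in * 100
Moles reacted = 862 - 592 = 270
X = 270 / 862 * 100
= 0.3132 * 100
= 31.32 %

31.32 %


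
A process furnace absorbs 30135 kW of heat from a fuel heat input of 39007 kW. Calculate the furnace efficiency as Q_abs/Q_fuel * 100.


Furnace efficiency = Q_absorbed / Q_fuel * 100
= 30135 / 39007 * 100 = 77.26

77.26 %


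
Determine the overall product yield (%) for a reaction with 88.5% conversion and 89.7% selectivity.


Overall yield = conversion (%) * selectivity (%) / 100
Conversion = 88.5%, Selectivity = 89.7%
Y = 88.5 * 89.7 / 100
= 79.3845 %

79.3845 %


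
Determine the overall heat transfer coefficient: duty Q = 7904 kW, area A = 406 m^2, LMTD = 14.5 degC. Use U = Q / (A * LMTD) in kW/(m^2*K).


From Q = U*A*LMTD, U = Q / (A * LMTD)
U = 7904 / (406 * 14.5) = 7904 / 5887 = 1.343

1.343 kW/(m^2*K)


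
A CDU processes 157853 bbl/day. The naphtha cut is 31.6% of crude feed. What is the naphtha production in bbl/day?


Crude throughput = 157853 bbl/day
Fraction yield = 31.6%
yield = throughput * fraction / 100
yield = 157853 * 31.6 / 100 = 49881.548

49881.548 bbl/day


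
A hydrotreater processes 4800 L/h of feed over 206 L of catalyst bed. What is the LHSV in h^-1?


LHSV = volumetric feed rate / catalyst volume
= 4800 L/h / 206 L
= 23.30 h^-1

23.30 h^-1


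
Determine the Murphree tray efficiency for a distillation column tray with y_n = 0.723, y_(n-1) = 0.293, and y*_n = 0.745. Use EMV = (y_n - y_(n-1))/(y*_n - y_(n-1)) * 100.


Murphree vapor efficiency: EMV = (y_n - y_(n-1)) / (y*_n - y_(n-1)) * 100
EMV = (0.723 - 0.293) / (0.745 - 0.293) * 100 = 0.43 / 0.452 * 100 = 95.13

95.13 %


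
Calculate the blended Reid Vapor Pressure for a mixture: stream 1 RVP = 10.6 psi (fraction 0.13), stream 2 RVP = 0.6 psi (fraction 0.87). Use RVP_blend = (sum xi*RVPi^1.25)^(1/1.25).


Chevron index: RVP_blend = (sum xi*RVPi^1.25)^(1/1.25)
RVP^1.25 terms: 0.13 * 10.6^1.25 + 0.87 * 0.6^1.25 = 2.94585
RVP_blend = 2.94585^(1/1.25) = 2.373

2.373 psi


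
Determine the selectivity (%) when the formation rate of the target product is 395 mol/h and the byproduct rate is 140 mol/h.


Selectivity = desired / (desired + undesired) * 100
Total products = 395 + 140 = 535 mol/h
S = 395 / 535 * 100
= 0.7383 * 100
= 73.83 %

73.83 %


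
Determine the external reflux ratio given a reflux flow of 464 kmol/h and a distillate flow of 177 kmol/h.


Reflux ratio definition: R = L / D (liquid returned / distillate withdrawn)
L = 464 kmol/h, D = 177 kmol/h
R = 464 / 177 = 2.621

2.621


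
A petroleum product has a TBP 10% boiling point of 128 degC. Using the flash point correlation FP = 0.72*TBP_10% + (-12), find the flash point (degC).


FP = 0.72 * 128 + (-12) = 80.16

80.16 degC


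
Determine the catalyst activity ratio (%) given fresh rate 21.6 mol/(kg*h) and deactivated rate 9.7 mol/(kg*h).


Activity (%) = (rate_used / rate_fresh) * 100
rate_used = 9.7, rate_fresh = 21.6
= (9.7 / 21.6) * 100
= 0.4491 * 100 = 44.91

44.91 %


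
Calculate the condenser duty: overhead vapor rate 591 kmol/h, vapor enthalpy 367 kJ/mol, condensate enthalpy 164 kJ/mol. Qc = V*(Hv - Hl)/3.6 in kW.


Qc = 591 * (367 - 164) / 3.6 = 591 * 203 / 3.6 = 33330

33330 kW


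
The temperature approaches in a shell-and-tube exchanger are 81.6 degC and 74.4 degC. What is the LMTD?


LMTD = (dT1 - dT2) / ln(dT1/dT2)
= (81.6 - 74.4) / ln(81.6 / 74.4) = 7.2 / 0.0923733 = 77.94

77.94 degC


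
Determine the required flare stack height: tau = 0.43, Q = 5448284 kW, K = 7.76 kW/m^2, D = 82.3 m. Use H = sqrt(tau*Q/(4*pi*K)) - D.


tau*Q/(4*pi*K) = 0.43 * 5448284 / (4 * pi * 7.76) = 24024.6
sqrt(24024.6) = 154.999
H = 154.999 - 82.3 = 72.70

72.70 m


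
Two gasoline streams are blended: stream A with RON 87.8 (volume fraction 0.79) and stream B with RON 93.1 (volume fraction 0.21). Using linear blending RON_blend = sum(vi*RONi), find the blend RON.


Linear blending: RON_blend = sum(vi * RONi)
Contribution 1: 0.79 * 87.8 = 69.362
Contribution 2: 0.21 * 93.1 = 19.551
RON_blend = 69.362 + 19.551 = 88.913

88.913


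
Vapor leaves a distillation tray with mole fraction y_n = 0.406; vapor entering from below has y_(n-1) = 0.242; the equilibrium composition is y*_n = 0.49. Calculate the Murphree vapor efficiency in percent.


Murphree vapor efficiency: EMV = (y_n - y_(n-1)) / (y*_n - y_(n-1)) * 100
EMV = (0.406 - 0.242) / (0.49 - 0.242) * 100 = 0.164 / 0.248 * 100 = 66.13

66.13 %


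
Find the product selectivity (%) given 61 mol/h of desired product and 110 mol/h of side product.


Selectivity = desired / (desired + undesired) * 100
Total products = 61 + 110 = 171 mol/h
S = 61 / 171 * 100
= 0.3567 * 100
= 35.67 %

35.67 %


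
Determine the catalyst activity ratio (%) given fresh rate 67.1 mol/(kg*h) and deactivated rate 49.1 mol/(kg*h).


Activity (%) = (rate_used / rate_fresh) * 100
rate_used = 49.1, rate_fresh = 67.1
= (49.1 / 67.1) * 100
= 0.7317 * 100 = 73.17

73.17 %


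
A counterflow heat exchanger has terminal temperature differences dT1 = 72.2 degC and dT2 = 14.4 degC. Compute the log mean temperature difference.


LMTD = (dT1 - dT2) / ln(dT1/dT2)
= (72.2 - 14.4) / ln(72.2 / 14.4) = 57.8 / 1.61221 = 35.85

35.85 degC
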